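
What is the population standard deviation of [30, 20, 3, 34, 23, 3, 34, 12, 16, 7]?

11.3824

Step 1: Compute the mean: 18.2
Step 2: Sum of squared deviations from the mean: 1295.6
Step 3: Population variance = 1295.6 / 10 = 129.56
Step 4: Standard deviation = sqrt(129.56) = 11.3824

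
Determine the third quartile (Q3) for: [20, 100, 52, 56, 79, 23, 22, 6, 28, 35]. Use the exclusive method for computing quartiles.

61.75

Step 1: Sort the data: [6, 20, 22, 23, 28, 35, 52, 56, 79, 100]
Step 2: n = 10
Step 3: Using the exclusive quartile method:
  Q1 = 21.5
  Q2 (median) = 31.5
  Q3 = 61.75
  IQR = Q3 - Q1 = 61.75 - 21.5 = 40.25
Step 4: Q3 = 61.75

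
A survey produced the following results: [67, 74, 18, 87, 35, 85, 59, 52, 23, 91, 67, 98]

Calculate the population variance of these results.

647.3333

Step 1: Compute the mean: (67 + 74 + 18 + 87 + 35 + 85 + 59 + 52 + 23 + 91 + 67 + 98) / 12 = 63
Step 2: Compute squared deviations from the mean:
  (67 - 63)^2 = 16
  (74 - 63)^2 = 121
  (18 - 63)^2 = 2025
  (87 - 63)^2 = 576
  (35 - 63)^2 = 784
  (85 - 63)^2 = 484
  (59 - 63)^2 = 16
  (52 - 63)^2 = 121
  (23 - 63)^2 = 1600
  (91 - 63)^2 = 784
  (67 - 63)^2 = 16
  (98 - 63)^2 = 1225
Step 3: Sum of squared deviations = 7768
Step 4: Population variance = 7768 / 12 = 647.3333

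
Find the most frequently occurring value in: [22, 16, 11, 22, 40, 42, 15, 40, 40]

40

Step 1: Count the frequency of each value:
  11: appears 1 time(s)
  15: appears 1 time(s)
  16: appears 1 time(s)
  22: appears 2 time(s)
  40: appears 3 time(s)
  42: appears 1 time(s)
Step 2: The value 40 appears most frequently (3 times).
Step 3: Mode = 40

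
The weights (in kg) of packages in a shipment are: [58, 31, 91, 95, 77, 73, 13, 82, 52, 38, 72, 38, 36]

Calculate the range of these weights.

82

Step 1: Identify the maximum value: max = 95
Step 2: Identify the minimum value: min = 13
Step 3: Range = max - min = 95 - 13 = 82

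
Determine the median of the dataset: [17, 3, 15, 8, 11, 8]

9.5

Step 1: Sort the data in ascending order: [3, 8, 8, 11, 15, 17]
Step 2: The number of values is n = 6.
Step 3: Since n is even, the median is the average of positions 3 and 4:
  Median = (8 + 11) / 2 = 9.5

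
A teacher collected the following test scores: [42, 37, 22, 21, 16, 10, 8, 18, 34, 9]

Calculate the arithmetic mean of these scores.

21.7

Step 1: Sum all values: 42 + 37 + 22 + 21 + 16 + 10 + 8 + 18 + 34 + 9 = 217
Step 2: Count the number of values: n = 10
Step 3: Mean = sum / n = 217 / 10 = 21.7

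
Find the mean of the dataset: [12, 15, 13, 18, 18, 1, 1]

11.1429

Step 1: Sum all values: 12 + 15 + 13 + 18 + 18 + 1 + 1 = 78
Step 2: Count the number of values: n = 7
Step 3: Mean = sum / n = 78 / 7 = 11.1429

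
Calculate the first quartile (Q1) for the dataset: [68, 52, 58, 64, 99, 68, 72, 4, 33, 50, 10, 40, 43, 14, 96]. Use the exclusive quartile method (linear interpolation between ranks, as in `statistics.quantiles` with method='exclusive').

33

Step 1: Sort the data: [4, 10, 14, 33, 40, 43, 50, 52, 58, 64, 68, 68, 72, 96, 99]
Step 2: n = 15
Step 3: Using the exclusive quartile method:
  Q1 = 33
  Q2 (median) = 52
  Q3 = 68
  IQR = Q3 - Q1 = 68 - 33 = 35
Step 4: Q1 = 33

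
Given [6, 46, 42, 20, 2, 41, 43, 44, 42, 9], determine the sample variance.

325.3889

Step 1: Compute the mean: (6 + 46 + 42 + 20 + 2 + 41 + 43 + 44 + 42 + 9) / 10 = 29.5
Step 2: Compute squared deviations from the mean:
  (6 - 29.5)^2 = 552.25
  (46 - 29.5)^2 = 272.25
  (42 - 29.5)^2 = 156.25
  (20 - 29.5)^2 = 90.25
  (2 - 29.5)^2 = 756.25
  (41 - 29.5)^2 = 132.25
  (43 - 29.5)^2 = 182.25
  (44 - 29.5)^2 = 210.25
  (42 - 29.5)^2 = 156.25
  (9 - 29.5)^2 = 420.25
Step 3: Sum of squared deviations = 2928.5
Step 4: Sample variance = 2928.5 / 9 = 325.3889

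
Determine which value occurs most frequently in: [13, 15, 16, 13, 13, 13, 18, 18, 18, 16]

13

Step 1: Count the frequency of each value:
  13: appears 4 time(s)
  15: appears 1 time(s)
  16: appears 2 time(s)
  18: appears 3 time(s)
Step 2: The value 13 appears most frequently (4 times).
Step 3: Mode = 13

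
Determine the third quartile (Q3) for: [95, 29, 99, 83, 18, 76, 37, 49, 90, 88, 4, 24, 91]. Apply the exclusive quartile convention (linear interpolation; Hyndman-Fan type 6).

90.5

Step 1: Sort the data: [4, 18, 24, 29, 37, 49, 76, 83, 88, 90, 91, 95, 99]
Step 2: n = 13
Step 3: Using the exclusive quartile method:
  Q1 = 26.5
  Q2 (median) = 76
  Q3 = 90.5
  IQR = Q3 - Q1 = 90.5 - 26.5 = 64
Step 4: Q3 = 90.5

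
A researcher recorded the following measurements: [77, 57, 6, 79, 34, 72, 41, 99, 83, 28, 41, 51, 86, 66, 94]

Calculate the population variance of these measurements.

675.1289

Step 1: Compute the mean: (77 + 57 + 6 + 79 + 34 + 72 + 41 + 99 + 83 + 28 + 41 + 51 + 86 + 66 + 94) / 15 = 60.9333
Step 2: Compute squared deviations from the mean:
  (77 - 60.9333)^2 = 258.1378
  (57 - 60.9333)^2 = 15.4711
  (6 - 60.9333)^2 = 3017.6711
  (79 - 60.9333)^2 = 326.4044
  (34 - 60.9333)^2 = 725.4044
  (72 - 60.9333)^2 = 122.4711
  (41 - 60.9333)^2 = 397.3378
  (99 - 60.9333)^2 = 1449.0711
  (83 - 60.9333)^2 = 486.9378
  (28 - 60.9333)^2 = 1084.6044
  (41 - 60.9333)^2 = 397.3378
  (51 - 60.9333)^2 = 98.6711
  (86 - 60.9333)^2 = 628.3378
  (66 - 60.9333)^2 = 25.6711
  (94 - 60.9333)^2 = 1093.4044
Step 3: Sum of squared deviations = 10126.9333
Step 4: Population variance = 10126.9333 / 15 = 675.1289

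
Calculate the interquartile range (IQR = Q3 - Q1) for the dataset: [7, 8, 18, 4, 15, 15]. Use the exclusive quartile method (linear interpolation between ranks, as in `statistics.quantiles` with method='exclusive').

9.5

Step 1: Sort the data: [4, 7, 8, 15, 15, 18]
Step 2: n = 6
Step 3: Using the exclusive quartile method:
  Q1 = 6.25
  Q2 (median) = 11.5
  Q3 = 15.75
  IQR = Q3 - Q1 = 15.75 - 6.25 = 9.5
Step 4: IQR = 9.5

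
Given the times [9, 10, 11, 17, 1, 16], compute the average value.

10.6667

Step 1: Sum all values: 9 + 10 + 11 + 17 + 1 + 16 = 64
Step 2: Count the number of values: n = 6
Step 3: Mean = sum / n = 64 / 6 = 10.6667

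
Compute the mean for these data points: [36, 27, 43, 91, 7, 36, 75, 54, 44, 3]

41.6

Step 1: Sum all values: 36 + 27 + 43 + 91 + 7 + 36 + 75 + 54 + 44 + 3 = 416
Step 2: Count the number of values: n = 10
Step 3: Mean = sum / n = 416 / 10 = 41.6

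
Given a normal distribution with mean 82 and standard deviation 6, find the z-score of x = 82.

0

Step 1: Recall the z-score formula: z = (x - mu) / sigma
Step 2: Substitute values: z = (82 - 82) / 6
Step 3: z = 0 / 6 = 0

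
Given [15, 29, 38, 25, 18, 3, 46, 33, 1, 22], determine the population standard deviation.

13.6675

Step 1: Compute the mean: 23
Step 2: Sum of squared deviations from the mean: 1868
Step 3: Population variance = 1868 / 10 = 186.8
Step 4: Standard deviation = sqrt(186.8) = 13.6675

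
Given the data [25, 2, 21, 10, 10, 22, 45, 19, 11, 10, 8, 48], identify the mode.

10

Step 1: Count the frequency of each value:
  2: appears 1 time(s)
  8: appears 1 time(s)
  10: appears 3 time(s)
  11: appears 1 time(s)
  19: appears 1 time(s)
  21: appears 1 time(s)
  22: appears 1 time(s)
  25: appears 1 time(s)
  45: appears 1 time(s)
  48: appears 1 time(s)
Step 2: The value 10 appears most frequently (3 times).
Step 3: Mode = 10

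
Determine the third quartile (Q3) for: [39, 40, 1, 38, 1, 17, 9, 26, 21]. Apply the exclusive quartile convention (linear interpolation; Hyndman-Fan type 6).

38.5

Step 1: Sort the data: [1, 1, 9, 17, 21, 26, 38, 39, 40]
Step 2: n = 9
Step 3: Using the exclusive quartile method:
  Q1 = 5
  Q2 (median) = 21
  Q3 = 38.5
  IQR = Q3 - Q1 = 38.5 - 5 = 33.5
Step 4: Q3 = 38.5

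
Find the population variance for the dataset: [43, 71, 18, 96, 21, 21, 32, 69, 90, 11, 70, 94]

945.5

Step 1: Compute the mean: (43 + 71 + 18 + 96 + 21 + 21 + 32 + 69 + 90 + 11 + 70 + 94) / 12 = 53
Step 2: Compute squared deviations from the mean:
  (43 - 53)^2 = 100
  (71 - 53)^2 = 324
  (18 - 53)^2 = 1225
  (96 - 53)^2 = 1849
  (21 - 53)^2 = 1024
  (21 - 53)^2 = 1024
  (32 - 53)^2 = 441
  (69 - 53)^2 = 256
  (90 - 53)^2 = 1369
  (11 - 53)^2 = 1764
  (70 - 53)^2 = 289
  (94 - 53)^2 = 1681
Step 3: Sum of squared deviations = 11346
Step 4: Population variance = 11346 / 12 = 945.5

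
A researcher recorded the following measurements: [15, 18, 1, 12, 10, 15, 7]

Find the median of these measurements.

12

Step 1: Sort the data in ascending order: [1, 7, 10, 12, 15, 15, 18]
Step 2: The number of values is n = 7.
Step 3: Since n is odd, the median is the middle value at position 4: 12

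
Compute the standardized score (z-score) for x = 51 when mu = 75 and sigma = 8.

-3

Step 1: Recall the z-score formula: z = (x - mu) / sigma
Step 2: Substitute values: z = (51 - 75) / 8
Step 3: z = -24 / 8 = -3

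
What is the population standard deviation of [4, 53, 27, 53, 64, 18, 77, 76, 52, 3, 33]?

25.3227

Step 1: Compute the mean: 41.8182
Step 2: Sum of squared deviations from the mean: 7053.6364
Step 3: Population variance = 7053.6364 / 11 = 641.2397
Step 4: Standard deviation = sqrt(641.2397) = 25.3227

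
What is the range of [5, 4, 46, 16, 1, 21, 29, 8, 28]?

45

Step 1: Identify the maximum value: max = 46
Step 2: Identify the minimum value: min = 1
Step 3: Range = max - min = 46 - 1 = 45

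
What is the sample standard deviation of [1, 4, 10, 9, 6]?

3.6742

Step 1: Compute the mean: 6
Step 2: Sum of squared deviations from the mean: 54
Step 3: Sample variance = 54 / 4 = 13.5
Step 4: Standard deviation = sqrt(13.5) = 3.6742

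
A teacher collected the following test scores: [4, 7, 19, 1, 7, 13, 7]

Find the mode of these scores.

7

Step 1: Count the frequency of each value:
  1: appears 1 time(s)
  4: appears 1 time(s)
  7: appears 3 time(s)
  13: appears 1 time(s)
  19: appears 1 time(s)
Step 2: The value 7 appears most frequently (3 times).
Step 3: Mode = 7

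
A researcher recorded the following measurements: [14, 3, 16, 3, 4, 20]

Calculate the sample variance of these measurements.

57.2

Step 1: Compute the mean: (14 + 3 + 16 + 3 + 4 + 20) / 6 = 10
Step 2: Compute squared deviations from the mean:
  (14 - 10)^2 = 16
  (3 - 10)^2 = 49
  (16 - 10)^2 = 36
  (3 - 10)^2 = 49
  (4 - 10)^2 = 36
  (20 - 10)^2 = 100
Step 3: Sum of squared deviations = 286
Step 4: Sample variance = 286 / 5 = 57.2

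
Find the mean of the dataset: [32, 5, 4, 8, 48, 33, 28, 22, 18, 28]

22.6

Step 1: Sum all values: 32 + 5 + 4 + 8 + 48 + 33 + 28 + 22 + 18 + 28 = 226
Step 2: Count the number of values: n = 10
Step 3: Mean = sum / n = 226 / 10 = 22.6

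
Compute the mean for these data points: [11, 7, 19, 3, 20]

12

Step 1: Sum all values: 11 + 7 + 19 + 3 + 20 = 60
Step 2: Count the number of values: n = 5
Step 3: Mean = sum / n = 60 / 5 = 12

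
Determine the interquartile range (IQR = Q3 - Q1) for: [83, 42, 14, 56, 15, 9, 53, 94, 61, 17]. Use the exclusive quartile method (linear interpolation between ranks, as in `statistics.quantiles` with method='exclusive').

51.75

Step 1: Sort the data: [9, 14, 15, 17, 42, 53, 56, 61, 83, 94]
Step 2: n = 10
Step 3: Using the exclusive quartile method:
  Q1 = 14.75
  Q2 (median) = 47.5
  Q3 = 66.5
  IQR = Q3 - Q1 = 66.5 - 14.75 = 51.75
Step 4: IQR = 51.75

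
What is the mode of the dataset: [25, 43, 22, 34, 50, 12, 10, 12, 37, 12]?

12

Step 1: Count the frequency of each value:
  10: appears 1 time(s)
  12: appears 3 time(s)
  22: appears 1 time(s)
  25: appears 1 time(s)
  34: appears 1 time(s)
  37: appears 1 time(s)
  43: appears 1 time(s)
  50: appears 1 time(s)
Step 2: The value 12 appears most frequently (3 times).
Step 3: Mode = 12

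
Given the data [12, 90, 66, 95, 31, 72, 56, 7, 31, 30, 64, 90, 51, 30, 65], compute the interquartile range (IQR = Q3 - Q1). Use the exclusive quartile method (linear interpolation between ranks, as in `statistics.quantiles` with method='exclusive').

42

Step 1: Sort the data: [7, 12, 30, 30, 31, 31, 51, 56, 64, 65, 66, 72, 90, 90, 95]
Step 2: n = 15
Step 3: Using the exclusive quartile method:
  Q1 = 30
  Q2 (median) = 56
  Q3 = 72
  IQR = Q3 - Q1 = 72 - 30 = 42
Step 4: IQR = 42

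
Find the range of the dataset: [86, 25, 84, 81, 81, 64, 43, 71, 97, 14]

83

Step 1: Identify the maximum value: max = 97
Step 2: Identify the minimum value: min = 14
Step 3: Range = max - min = 97 - 14 = 83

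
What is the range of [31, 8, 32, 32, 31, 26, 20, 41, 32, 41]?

33

Step 1: Identify the maximum value: max = 41
Step 2: Identify the minimum value: min = 8
Step 3: Range = max - min = 41 - 8 = 33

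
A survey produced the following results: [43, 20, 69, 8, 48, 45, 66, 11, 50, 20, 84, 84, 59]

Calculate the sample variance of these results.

669.2308

Step 1: Compute the mean: (43 + 20 + 69 + 8 + 48 + 45 + 66 + 11 + 50 + 20 + 84 + 84 + 59) / 13 = 46.6923
Step 2: Compute squared deviations from the mean:
  (43 - 46.6923)^2 = 13.6331
  (20 - 46.6923)^2 = 712.4793
  (69 - 46.6923)^2 = 497.6331
  (8 - 46.6923)^2 = 1497.0947
  (48 - 46.6923)^2 = 1.7101
  (45 - 46.6923)^2 = 2.8639
  (66 - 46.6923)^2 = 372.787
  (11 - 46.6923)^2 = 1273.9408
  (50 - 46.6923)^2 = 10.9408
  (20 - 46.6923)^2 = 712.4793
  (84 - 46.6923)^2 = 1391.8639
  (84 - 46.6923)^2 = 1391.8639
  (59 - 46.6923)^2 = 151.4793
Step 3: Sum of squared deviations = 8030.7692
Step 4: Sample variance = 8030.7692 / 12 = 669.2308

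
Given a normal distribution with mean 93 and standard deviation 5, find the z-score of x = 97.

0.8

Step 1: Recall the z-score formula: z = (x - mu) / sigma
Step 2: Substitute values: z = (97 - 93) / 5
Step 3: z = 4 / 5 = 0.8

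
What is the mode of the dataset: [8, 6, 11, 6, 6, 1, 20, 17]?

6

Step 1: Count the frequency of each value:
  1: appears 1 time(s)
  6: appears 3 time(s)
  8: appears 1 time(s)
  11: appears 1 time(s)
  17: appears 1 time(s)
  20: appears 1 time(s)
Step 2: The value 6 appears most frequently (3 times).
Step 3: Mode = 6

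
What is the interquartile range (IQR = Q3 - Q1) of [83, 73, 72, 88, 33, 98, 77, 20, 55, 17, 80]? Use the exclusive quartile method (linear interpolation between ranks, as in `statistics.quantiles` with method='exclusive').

50

Step 1: Sort the data: [17, 20, 33, 55, 72, 73, 77, 80, 83, 88, 98]
Step 2: n = 11
Step 3: Using the exclusive quartile method:
  Q1 = 33
  Q2 (median) = 73
  Q3 = 83
  IQR = Q3 - Q1 = 83 - 33 = 50
Step 4: IQR = 50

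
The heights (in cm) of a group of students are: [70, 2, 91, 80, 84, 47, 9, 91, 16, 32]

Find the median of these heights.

58.5

Step 1: Sort the data in ascending order: [2, 9, 16, 32, 47, 70, 80, 84, 91, 91]
Step 2: The number of values is n = 10.
Step 3: Since n is even, the median is the average of positions 5 and 6:
  Median = (47 + 70) / 2 = 58.5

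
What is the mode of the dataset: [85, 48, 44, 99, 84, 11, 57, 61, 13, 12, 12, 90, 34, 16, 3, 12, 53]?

12

Step 1: Count the frequency of each value:
  3: appears 1 time(s)
  11: appears 1 time(s)
  12: appears 3 time(s)
  13: appears 1 time(s)
  16: appears 1 time(s)
  34: appears 1 time(s)
  44: appears 1 time(s)
  48: appears 1 time(s)
  53: appears 1 time(s)
  57: appears 1 time(s)
  61: appears 1 time(s)
  84: appears 1 time(s)
  85: appears 1 time(s)
  90: appears 1 time(s)
  99: appears 1 time(s)
Step 2: The value 12 appears most frequently (3 times).
Step 3: Mode = 12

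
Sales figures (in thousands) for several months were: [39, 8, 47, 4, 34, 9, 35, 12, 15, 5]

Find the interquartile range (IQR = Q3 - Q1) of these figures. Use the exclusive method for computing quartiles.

28.75

Step 1: Sort the data: [4, 5, 8, 9, 12, 15, 34, 35, 39, 47]
Step 2: n = 10
Step 3: Using the exclusive quartile method:
  Q1 = 7.25
  Q2 (median) = 13.5
  Q3 = 36
  IQR = Q3 - Q1 = 36 - 7.25 = 28.75
Step 4: IQR = 28.75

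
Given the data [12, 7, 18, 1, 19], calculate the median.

12

Step 1: Sort the data in ascending order: [1, 7, 12, 18, 19]
Step 2: The number of values is n = 5.
Step 3: Since n is odd, the median is the middle value at position 3: 12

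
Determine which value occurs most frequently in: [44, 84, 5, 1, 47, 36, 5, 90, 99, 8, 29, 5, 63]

5

Step 1: Count the frequency of each value:
  1: appears 1 time(s)
  5: appears 3 time(s)
  8: appears 1 time(s)
  29: appears 1 time(s)
  36: appears 1 time(s)
  44: appears 1 time(s)
  47: appears 1 time(s)
  63: appears 1 time(s)
  84: appears 1 time(s)
  90: appears 1 time(s)
  99: appears 1 time(s)
Step 2: The value 5 appears most frequently (3 times).
Step 3: Mode = 5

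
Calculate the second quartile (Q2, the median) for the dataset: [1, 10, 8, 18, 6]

8

Step 1: Sort the data: [1, 6, 8, 10, 18]
Step 2: n = 5
Step 3: Q2 is the median. Since n is odd, it is the middle value at position 3: 8
Step 4: Q2 = 8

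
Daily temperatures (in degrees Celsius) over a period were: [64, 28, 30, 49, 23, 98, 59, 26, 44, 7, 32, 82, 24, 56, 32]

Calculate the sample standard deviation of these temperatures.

24.5322

Step 1: Compute the mean: 43.6
Step 2: Sum of squared deviations from the mean: 8425.6
Step 3: Sample variance = 8425.6 / 14 = 601.8286
Step 4: Standard deviation = sqrt(601.8286) = 24.5322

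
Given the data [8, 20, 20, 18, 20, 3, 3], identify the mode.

20

Step 1: Count the frequency of each value:
  3: appears 2 time(s)
  8: appears 1 time(s)
  18: appears 1 time(s)
  20: appears 3 time(s)
Step 2: The value 20 appears most frequently (3 times).
Step 3: Mode = 20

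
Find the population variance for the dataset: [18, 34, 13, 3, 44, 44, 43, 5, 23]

245.284

Step 1: Compute the mean: (18 + 34 + 13 + 3 + 44 + 44 + 43 + 5 + 23) / 9 = 25.2222
Step 2: Compute squared deviations from the mean:
  (18 - 25.2222)^2 = 52.1605
  (34 - 25.2222)^2 = 77.0494
  (13 - 25.2222)^2 = 149.3827
  (3 - 25.2222)^2 = 493.8272
  (44 - 25.2222)^2 = 352.6049
  (44 - 25.2222)^2 = 352.6049
  (43 - 25.2222)^2 = 316.0494
  (5 - 25.2222)^2 = 408.9383
  (23 - 25.2222)^2 = 4.9383
Step 3: Sum of squared deviations = 2207.5556
Step 4: Population variance = 2207.5556 / 9 = 245.284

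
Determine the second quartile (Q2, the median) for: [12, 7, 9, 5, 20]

9

Step 1: Sort the data: [5, 7, 9, 12, 20]
Step 2: n = 5
Step 3: Q2 is the median. Since n is odd, it is the middle value at position 3: 9
Step 4: Q2 = 9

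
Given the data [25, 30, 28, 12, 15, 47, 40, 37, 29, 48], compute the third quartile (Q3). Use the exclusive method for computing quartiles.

41.75

Step 1: Sort the data: [12, 15, 25, 28, 29, 30, 37, 40, 47, 48]
Step 2: n = 10
Step 3: Using the exclusive quartile method:
  Q1 = 22.5
  Q2 (median) = 29.5
  Q3 = 41.75
  IQR = Q3 - Q1 = 41.75 - 22.5 = 19.25
Step 4: Q3 = 41.75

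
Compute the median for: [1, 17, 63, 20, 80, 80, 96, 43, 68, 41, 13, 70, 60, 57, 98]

60

Step 1: Sort the data in ascending order: [1, 13, 17, 20, 41, 43, 57, 60, 63, 68, 70, 80, 80, 96, 98]
Step 2: The number of values is n = 15.
Step 3: Since n is odd, the median is the middle value at position 8: 60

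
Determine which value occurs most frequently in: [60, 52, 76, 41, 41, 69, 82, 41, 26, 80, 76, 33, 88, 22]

41

Step 1: Count the frequency of each value:
  22: appears 1 time(s)
  26: appears 1 time(s)
  33: appears 1 time(s)
  41: appears 3 time(s)
  52: appears 1 time(s)
  60: appears 1 time(s)
  69: appears 1 time(s)
  76: appears 2 time(s)
  80: appears 1 time(s)
  82: appears 1 time(s)
  88: appears 1 time(s)
Step 2: The value 41 appears most frequently (3 times).
Step 3: Mode = 41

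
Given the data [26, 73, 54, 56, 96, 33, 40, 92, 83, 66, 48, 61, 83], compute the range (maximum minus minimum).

70

Step 1: Identify the maximum value: max = 96
Step 2: Identify the minimum value: min = 26
Step 3: Range = max - min = 96 - 26 = 70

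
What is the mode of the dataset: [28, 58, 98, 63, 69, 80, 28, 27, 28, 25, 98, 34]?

28

Step 1: Count the frequency of each value:
  25: appears 1 time(s)
  27: appears 1 time(s)
  28: appears 3 time(s)
  34: appears 1 time(s)
  58: appears 1 time(s)
  63: appears 1 time(s)
  69: appears 1 time(s)
  80: appears 1 time(s)
  98: appears 2 time(s)
Step 2: The value 28 appears most frequently (3 times).
Step 3: Mode = 28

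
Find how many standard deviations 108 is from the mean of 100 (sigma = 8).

1

Step 1: Recall the z-score formula: z = (x - mu) / sigma
Step 2: Substitute values: z = (108 - 100) / 8
Step 3: z = 8 / 8 = 1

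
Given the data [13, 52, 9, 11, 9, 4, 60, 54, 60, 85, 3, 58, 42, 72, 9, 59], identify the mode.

9

Step 1: Count the frequency of each value:
  3: appears 1 time(s)
  4: appears 1 time(s)
  9: appears 3 time(s)
  11: appears 1 time(s)
  13: appears 1 time(s)
  42: appears 1 time(s)
  52: appears 1 time(s)
  54: appears 1 time(s)
  58: appears 1 time(s)
  59: appears 1 time(s)
  60: appears 2 time(s)
  72: appears 1 time(s)
  85: appears 1 time(s)
Step 2: The value 9 appears most frequently (3 times).
Step 3: Mode = 9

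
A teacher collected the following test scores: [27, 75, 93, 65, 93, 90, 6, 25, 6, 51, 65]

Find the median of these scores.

65

Step 1: Sort the data in ascending order: [6, 6, 25, 27, 51, 65, 65, 75, 90, 93, 93]
Step 2: The number of values is n = 11.
Step 3: Since n is odd, the median is the middle value at position 6: 65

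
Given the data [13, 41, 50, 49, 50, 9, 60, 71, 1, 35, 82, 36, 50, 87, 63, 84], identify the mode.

50

Step 1: Count the frequency of each value:
  1: appears 1 time(s)
  9: appears 1 time(s)
  13: appears 1 time(s)
  35: appears 1 time(s)
  36: appears 1 time(s)
  41: appears 1 time(s)
  49: appears 1 time(s)
  50: appears 3 time(s)
  60: appears 1 time(s)
  63: appears 1 time(s)
  71: appears 1 time(s)
  82: appears 1 time(s)
  84: appears 1 time(s)
  87: appears 1 time(s)
Step 2: The value 50 appears most frequently (3 times).
Step 3: Mode = 50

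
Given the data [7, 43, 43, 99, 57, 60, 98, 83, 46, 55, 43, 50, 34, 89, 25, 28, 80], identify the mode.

43

Step 1: Count the frequency of each value:
  7: appears 1 time(s)
  25: appears 1 time(s)
  28: appears 1 time(s)
  34: appears 1 time(s)
  43: appears 3 time(s)
  46: appears 1 time(s)
  50: appears 1 time(s)
  55: appears 1 time(s)
  57: appears 1 time(s)
  60: appears 1 time(s)
  80: appears 1 time(s)
  83: appears 1 time(s)
  89: appears 1 time(s)
  98: appears 1 time(s)
  99: appears 1 time(s)
Step 2: The value 43 appears most frequently (3 times).
Step 3: Mode = 43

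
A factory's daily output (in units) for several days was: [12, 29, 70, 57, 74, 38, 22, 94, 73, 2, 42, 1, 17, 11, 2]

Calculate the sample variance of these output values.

939.781

Step 1: Compute the mean: (12 + 29 + 70 + 57 + 74 + 38 + 22 + 94 + 73 + 2 + 42 + 1 + 17 + 11 + 2) / 15 = 36.2667
Step 2: Compute squared deviations from the mean:
  (12 - 36.2667)^2 = 588.8711
  (29 - 36.2667)^2 = 52.8044
  (70 - 36.2667)^2 = 1137.9378
  (57 - 36.2667)^2 = 429.8711
  (74 - 36.2667)^2 = 1423.8044
  (38 - 36.2667)^2 = 3.0044
  (22 - 36.2667)^2 = 203.5378
  (94 - 36.2667)^2 = 3333.1378
  (73 - 36.2667)^2 = 1349.3378
  (2 - 36.2667)^2 = 1174.2044
  (42 - 36.2667)^2 = 32.8711
  (1 - 36.2667)^2 = 1243.7378
  (17 - 36.2667)^2 = 371.2044
  (11 - 36.2667)^2 = 638.4044
  (2 - 36.2667)^2 = 1174.2044
Step 3: Sum of squared deviations = 13156.9333
Step 4: Sample variance = 13156.9333 / 14 = 939.781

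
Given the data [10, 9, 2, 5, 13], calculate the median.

9

Step 1: Sort the data in ascending order: [2, 5, 9, 10, 13]
Step 2: The number of values is n = 5.
Step 3: Since n is odd, the median is the middle value at position 3: 9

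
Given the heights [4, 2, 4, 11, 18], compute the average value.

7.8

Step 1: Sum all values: 4 + 2 + 4 + 11 + 18 = 39
Step 2: Count the number of values: n = 5
Step 3: Mean = sum / n = 39 / 5 = 7.8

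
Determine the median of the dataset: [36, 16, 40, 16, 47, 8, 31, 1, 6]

16

Step 1: Sort the data in ascending order: [1, 6, 8, 16, 16, 31, 36, 40, 47]
Step 2: The number of values is n = 9.
Step 3: Since n is odd, the median is the middle value at position 5: 16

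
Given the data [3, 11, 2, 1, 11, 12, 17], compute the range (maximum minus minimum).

16

Step 1: Identify the maximum value: max = 17
Step 2: Identify the minimum value: min = 1
Step 3: Range = max - min = 17 - 1 = 16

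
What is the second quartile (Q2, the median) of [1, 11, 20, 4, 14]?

11

Step 1: Sort the data: [1, 4, 11, 14, 20]
Step 2: n = 5
Step 3: Q2 is the median. Since n is odd, it is the middle value at position 3: 11
Step 4: Q2 = 11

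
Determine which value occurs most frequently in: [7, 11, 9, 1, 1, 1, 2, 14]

1

Step 1: Count the frequency of each value:
  1: appears 3 time(s)
  2: appears 1 time(s)
  7: appears 1 time(s)
  9: appears 1 time(s)
  11: appears 1 time(s)
  14: appears 1 time(s)
Step 2: The value 1 appears most frequently (3 times).
Step 3: Mode = 1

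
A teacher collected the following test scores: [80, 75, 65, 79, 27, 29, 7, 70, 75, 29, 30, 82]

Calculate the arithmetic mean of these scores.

54

Step 1: Sum all values: 80 + 75 + 65 + 79 + 27 + 29 + 7 + 70 + 75 + 29 + 30 + 82 = 648
Step 2: Count the number of values: n = 12
Step 3: Mean = sum / n = 648 / 12 = 54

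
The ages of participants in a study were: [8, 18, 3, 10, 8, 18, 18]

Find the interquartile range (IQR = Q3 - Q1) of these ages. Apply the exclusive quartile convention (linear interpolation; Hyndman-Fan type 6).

10

Step 1: Sort the data: [3, 8, 8, 10, 18, 18, 18]
Step 2: n = 7
Step 3: Using the exclusive quartile method:
  Q1 = 8
  Q2 (median) = 10
  Q3 = 18
  IQR = Q3 - Q1 = 18 - 8 = 10
Step 4: IQR = 10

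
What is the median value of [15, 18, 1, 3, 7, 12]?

9.5

Step 1: Sort the data in ascending order: [1, 3, 7, 12, 15, 18]
Step 2: The number of values is n = 6.
Step 3: Since n is even, the median is the average of positions 3 and 4:
  Median = (7 + 12) / 2 = 9.5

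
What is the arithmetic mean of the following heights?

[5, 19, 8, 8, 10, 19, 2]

10.1429

Step 1: Sum all values: 5 + 19 + 8 + 8 + 10 + 19 + 2 = 71
Step 2: Count the number of values: n = 7
Step 3: Mean = sum / n = 71 / 7 = 10.1429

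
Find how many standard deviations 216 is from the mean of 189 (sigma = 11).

2.4545

Step 1: Recall the z-score formula: z = (x - mu) / sigma
Step 2: Substitute values: z = (216 - 189) / 11
Step 3: z = 27 / 11 = 2.4545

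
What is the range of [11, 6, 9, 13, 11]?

7

Step 1: Identify the maximum value: max = 13
Step 2: Identify the minimum value: min = 6
Step 3: Range = max - min = 13 - 6 = 7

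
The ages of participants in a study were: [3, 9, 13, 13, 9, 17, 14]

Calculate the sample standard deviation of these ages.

4.5617

Step 1: Compute the mean: 11.1429
Step 2: Sum of squared deviations from the mean: 124.8571
Step 3: Sample variance = 124.8571 / 6 = 20.8095
Step 4: Standard deviation = sqrt(20.8095) = 4.5617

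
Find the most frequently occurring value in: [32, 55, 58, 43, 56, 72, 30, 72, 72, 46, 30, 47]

72

Step 1: Count the frequency of each value:
  30: appears 2 time(s)
  32: appears 1 time(s)
  43: appears 1 time(s)
  46: appears 1 time(s)
  47: appears 1 time(s)
  55: appears 1 time(s)
  56: appears 1 time(s)
  58: appears 1 time(s)
  72: appears 3 time(s)
Step 2: The value 72 appears most frequently (3 times).
Step 3: Mode = 72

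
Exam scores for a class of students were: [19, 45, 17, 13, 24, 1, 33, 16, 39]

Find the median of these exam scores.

19

Step 1: Sort the data in ascending order: [1, 13, 16, 17, 19, 24, 33, 39, 45]
Step 2: The number of values is n = 9.
Step 3: Since n is odd, the median is the middle value at position 5: 19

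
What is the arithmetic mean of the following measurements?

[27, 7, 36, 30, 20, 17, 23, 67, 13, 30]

27

Step 1: Sum all values: 27 + 7 + 36 + 30 + 20 + 17 + 23 + 67 + 13 + 30 = 270
Step 2: Count the number of values: n = 10
Step 3: Mean = sum / n = 270 / 10 = 27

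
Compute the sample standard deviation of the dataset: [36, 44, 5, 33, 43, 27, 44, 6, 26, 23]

14.3917

Step 1: Compute the mean: 28.7
Step 2: Sum of squared deviations from the mean: 1864.1
Step 3: Sample variance = 1864.1 / 9 = 207.1222
Step 4: Standard deviation = sqrt(207.1222) = 14.3917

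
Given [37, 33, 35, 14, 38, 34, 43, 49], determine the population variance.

89.7344

Step 1: Compute the mean: (37 + 33 + 35 + 14 + 38 + 34 + 43 + 49) / 8 = 35.375
Step 2: Compute squared deviations from the mean:
  (37 - 35.375)^2 = 2.6406
  (33 - 35.375)^2 = 5.6406
  (35 - 35.375)^2 = 0.1406
  (14 - 35.375)^2 = 456.8906
  (38 - 35.375)^2 = 6.8906
  (34 - 35.375)^2 = 1.8906
  (43 - 35.375)^2 = 58.1406
  (49 - 35.375)^2 = 185.6406
Step 3: Sum of squared deviations = 717.875
Step 4: Population variance = 717.875 / 8 = 89.7344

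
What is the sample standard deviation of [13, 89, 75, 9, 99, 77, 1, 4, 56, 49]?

37.7147

Step 1: Compute the mean: 47.2
Step 2: Sum of squared deviations from the mean: 12801.6
Step 3: Sample variance = 12801.6 / 9 = 1422.4
Step 4: Standard deviation = sqrt(1422.4) = 37.7147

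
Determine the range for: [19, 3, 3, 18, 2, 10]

17

Step 1: Identify the maximum value: max = 19
Step 2: Identify the minimum value: min = 2
Step 3: Range = max - min = 19 - 2 = 17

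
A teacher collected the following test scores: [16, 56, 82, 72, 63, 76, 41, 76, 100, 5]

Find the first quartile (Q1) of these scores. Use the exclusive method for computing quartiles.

34.75

Step 1: Sort the data: [5, 16, 41, 56, 63, 72, 76, 76, 82, 100]
Step 2: n = 10
Step 3: Using the exclusive quartile method:
  Q1 = 34.75
  Q2 (median) = 67.5
  Q3 = 77.5
  IQR = Q3 - Q1 = 77.5 - 34.75 = 42.75
Step 4: Q1 = 34.75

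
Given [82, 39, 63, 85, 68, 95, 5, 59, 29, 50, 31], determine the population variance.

682.8099

Step 1: Compute the mean: (82 + 39 + 63 + 85 + 68 + 95 + 5 + 59 + 29 + 50 + 31) / 11 = 55.0909
Step 2: Compute squared deviations from the mean:
  (82 - 55.0909)^2 = 724.0992
  (39 - 55.0909)^2 = 258.9174
  (63 - 55.0909)^2 = 62.5537
  (85 - 55.0909)^2 = 894.5537
  (68 - 55.0909)^2 = 166.6446
  (95 - 55.0909)^2 = 1592.7355
  (5 - 55.0909)^2 = 2509.0992
  (59 - 55.0909)^2 = 15.281
  (29 - 55.0909)^2 = 680.7355
  (50 - 55.0909)^2 = 25.9174
  (31 - 55.0909)^2 = 580.3719
Step 3: Sum of squared deviations = 7510.9091
Step 4: Population variance = 7510.9091 / 11 = 682.8099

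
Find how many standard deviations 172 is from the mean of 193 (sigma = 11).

-1.9091

Step 1: Recall the z-score formula: z = (x - mu) / sigma
Step 2: Substitute values: z = (172 - 193) / 11
Step 3: z = -21 / 11 = -1.9091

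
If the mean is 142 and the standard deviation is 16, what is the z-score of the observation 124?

-1.125

Step 1: Recall the z-score formula: z = (x - mu) / sigma
Step 2: Substitute values: z = (124 - 142) / 16
Step 3: z = -18 / 16 = -1.125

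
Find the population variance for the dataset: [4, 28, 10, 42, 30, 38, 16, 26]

154.4375

Step 1: Compute the mean: (4 + 28 + 10 + 42 + 30 + 38 + 16 + 26) / 8 = 24.25
Step 2: Compute squared deviations from the mean:
  (4 - 24.25)^2 = 410.0625
  (28 - 24.25)^2 = 14.0625
  (10 - 24.25)^2 = 203.0625
  (42 - 24.25)^2 = 315.0625
  (30 - 24.25)^2 = 33.0625
  (38 - 24.25)^2 = 189.0625
  (16 - 24.25)^2 = 68.0625
  (26 - 24.25)^2 = 3.0625
Step 3: Sum of squared deviations = 1235.5
Step 4: Population variance = 1235.5 / 8 = 154.4375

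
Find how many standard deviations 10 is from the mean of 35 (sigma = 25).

-1

Step 1: Recall the z-score formula: z = (x - mu) / sigma
Step 2: Substitute values: z = (10 - 35) / 25
Step 3: z = -25 / 25 = -1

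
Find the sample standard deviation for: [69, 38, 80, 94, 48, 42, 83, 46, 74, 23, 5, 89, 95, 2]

31.7936

Step 1: Compute the mean: 56.2857
Step 2: Sum of squared deviations from the mean: 13140.8571
Step 3: Sample variance = 13140.8571 / 13 = 1010.8352
Step 4: Standard deviation = sqrt(1010.8352) = 31.7936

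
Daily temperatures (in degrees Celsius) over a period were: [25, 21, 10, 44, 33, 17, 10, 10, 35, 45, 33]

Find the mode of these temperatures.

10

Step 1: Count the frequency of each value:
  10: appears 3 time(s)
  17: appears 1 time(s)
  21: appears 1 time(s)
  25: appears 1 time(s)
  33: appears 2 time(s)
  35: appears 1 time(s)
  44: appears 1 time(s)
  45: appears 1 time(s)
Step 2: The value 10 appears most frequently (3 times).
Step 3: Mode = 10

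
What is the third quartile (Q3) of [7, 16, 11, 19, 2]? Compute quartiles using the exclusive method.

17.5

Step 1: Sort the data: [2, 7, 11, 16, 19]
Step 2: n = 5
Step 3: Using the exclusive quartile method:
  Q1 = 4.5
  Q2 (median) = 11
  Q3 = 17.5
  IQR = Q3 - Q1 = 17.5 - 4.5 = 13
Step 4: Q3 = 17.5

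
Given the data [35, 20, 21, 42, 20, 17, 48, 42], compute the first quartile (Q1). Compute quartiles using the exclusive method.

20

Step 1: Sort the data: [17, 20, 20, 21, 35, 42, 42, 48]
Step 2: n = 8
Step 3: Using the exclusive quartile method:
  Q1 = 20
  Q2 (median) = 28
  Q3 = 42
  IQR = Q3 - Q1 = 42 - 20 = 22
Step 4: Q1 = 20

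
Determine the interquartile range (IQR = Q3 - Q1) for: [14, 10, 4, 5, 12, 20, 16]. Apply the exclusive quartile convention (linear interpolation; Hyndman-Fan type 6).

11

Step 1: Sort the data: [4, 5, 10, 12, 14, 16, 20]
Step 2: n = 7
Step 3: Using the exclusive quartile method:
  Q1 = 5
  Q2 (median) = 12
  Q3 = 16
  IQR = Q3 - Q1 = 16 - 5 = 11
Step 4: IQR = 11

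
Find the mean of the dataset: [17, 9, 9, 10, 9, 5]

9.8333

Step 1: Sum all values: 17 + 9 + 9 + 10 + 9 + 5 = 59
Step 2: Count the number of values: n = 6
Step 3: Mean = sum / n = 59 / 6 = 9.8333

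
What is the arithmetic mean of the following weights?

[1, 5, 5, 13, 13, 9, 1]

6.7143

Step 1: Sum all values: 1 + 5 + 5 + 13 + 13 + 9 + 1 = 47
Step 2: Count the number of values: n = 7
Step 3: Mean = sum / n = 47 / 7 = 6.7143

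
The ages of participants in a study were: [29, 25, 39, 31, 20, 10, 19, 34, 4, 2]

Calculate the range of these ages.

37

Step 1: Identify the maximum value: max = 39
Step 2: Identify the minimum value: min = 2
Step 3: Range = max - min = 39 - 2 = 37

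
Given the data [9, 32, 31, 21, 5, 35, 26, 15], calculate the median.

23.5

Step 1: Sort the data in ascending order: [5, 9, 15, 21, 26, 31, 32, 35]
Step 2: The number of values is n = 8.
Step 3: Since n is even, the median is the average of positions 4 and 5:
  Median = (21 + 26) / 2 = 23.5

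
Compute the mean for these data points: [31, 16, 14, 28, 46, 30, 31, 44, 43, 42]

32.5

Step 1: Sum all values: 31 + 16 + 14 + 28 + 46 + 30 + 31 + 44 + 43 + 42 = 325
Step 2: Count the number of values: n = 10
Step 3: Mean = sum / n = 325 / 10 = 32.5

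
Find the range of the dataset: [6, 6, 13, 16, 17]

11

Step 1: Identify the maximum value: max = 17
Step 2: Identify the minimum value: min = 6
Step 3: Range = max - min = 17 - 6 = 11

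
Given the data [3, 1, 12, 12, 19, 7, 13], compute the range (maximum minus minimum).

18

Step 1: Identify the maximum value: max = 19
Step 2: Identify the minimum value: min = 1
Step 3: Range = max - min = 19 - 1 = 18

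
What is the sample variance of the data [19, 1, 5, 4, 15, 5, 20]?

62.1429

Step 1: Compute the mean: (19 + 1 + 5 + 4 + 15 + 5 + 20) / 7 = 9.8571
Step 2: Compute squared deviations from the mean:
  (19 - 9.8571)^2 = 83.5918
  (1 - 9.8571)^2 = 78.449
  (5 - 9.8571)^2 = 23.5918
  (4 - 9.8571)^2 = 34.3061
  (15 - 9.8571)^2 = 26.449
  (5 - 9.8571)^2 = 23.5918
  (20 - 9.8571)^2 = 102.8776
Step 3: Sum of squared deviations = 372.8571
Step 4: Sample variance = 372.8571 / 6 = 62.1429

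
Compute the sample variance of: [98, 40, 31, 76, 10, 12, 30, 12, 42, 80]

979.6556

Step 1: Compute the mean: (98 + 40 + 31 + 76 + 10 + 12 + 30 + 12 + 42 + 80) / 10 = 43.1
Step 2: Compute squared deviations from the mean:
  (98 - 43.1)^2 = 3014.01
  (40 - 43.1)^2 = 9.61
  (31 - 43.1)^2 = 146.41
  (76 - 43.1)^2 = 1082.41
  (10 - 43.1)^2 = 1095.61
  (12 - 43.1)^2 = 967.21
  (30 - 43.1)^2 = 171.61
  (12 - 43.1)^2 = 967.21
  (42 - 43.1)^2 = 1.21
  (80 - 43.1)^2 = 1361.61
Step 3: Sum of squared deviations = 8816.9
Step 4: Sample variance = 8816.9 / 9 = 979.6556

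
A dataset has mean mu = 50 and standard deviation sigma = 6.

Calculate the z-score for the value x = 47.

-0.5

Step 1: Recall the z-score formula: z = (x - mu) / sigma
Step 2: Substitute values: z = (47 - 50) / 6
Step 3: z = -3 / 6 = -0.5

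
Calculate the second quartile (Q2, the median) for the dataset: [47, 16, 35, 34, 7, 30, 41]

34

Step 1: Sort the data: [7, 16, 30, 34, 35, 41, 47]
Step 2: n = 7
Step 3: Q2 is the median. Since n is odd, it is the middle value at position 4: 34
Step 4: Q2 = 34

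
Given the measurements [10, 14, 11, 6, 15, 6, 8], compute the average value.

10

Step 1: Sum all values: 10 + 14 + 11 + 6 + 15 + 6 + 8 = 70
Step 2: Count the number of values: n = 7
Step 3: Mean = sum / n = 70 / 7 = 10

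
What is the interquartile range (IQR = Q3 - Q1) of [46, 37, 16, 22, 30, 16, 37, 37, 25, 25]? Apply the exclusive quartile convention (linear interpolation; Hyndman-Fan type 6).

16.5

Step 1: Sort the data: [16, 16, 22, 25, 25, 30, 37, 37, 37, 46]
Step 2: n = 10
Step 3: Using the exclusive quartile method:
  Q1 = 20.5
  Q2 (median) = 27.5
  Q3 = 37
  IQR = Q3 - Q1 = 37 - 20.5 = 16.5
Step 4: IQR = 16.5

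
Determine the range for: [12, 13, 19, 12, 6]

13

Step 1: Identify the maximum value: max = 19
Step 2: Identify the minimum value: min = 6
Step 3: Range = max - min = 19 - 6 = 13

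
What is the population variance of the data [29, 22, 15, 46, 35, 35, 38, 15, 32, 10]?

123.61

Step 1: Compute the mean: (29 + 22 + 15 + 46 + 35 + 35 + 38 + 15 + 32 + 10) / 10 = 27.7
Step 2: Compute squared deviations from the mean:
  (29 - 27.7)^2 = 1.69
  (22 - 27.7)^2 = 32.49
  (15 - 27.7)^2 = 161.29
  (46 - 27.7)^2 = 334.89
  (35 - 27.7)^2 = 53.29
  (35 - 27.7)^2 = 53.29
  (38 - 27.7)^2 = 106.09
  (15 - 27.7)^2 = 161.29
  (32 - 27.7)^2 = 18.49
  (10 - 27.7)^2 = 313.29
Step 3: Sum of squared deviations = 1236.1
Step 4: Population variance = 1236.1 / 10 = 123.61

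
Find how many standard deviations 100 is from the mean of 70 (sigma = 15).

2

Step 1: Recall the z-score formula: z = (x - mu) / sigma
Step 2: Substitute values: z = (100 - 70) / 15
Step 3: z = 30 / 15 = 2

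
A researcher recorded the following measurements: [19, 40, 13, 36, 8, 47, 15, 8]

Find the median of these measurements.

17

Step 1: Sort the data in ascending order: [8, 8, 13, 15, 19, 36, 40, 47]
Step 2: The number of values is n = 8.
Step 3: Since n is even, the median is the average of positions 4 and 5:
  Median = (15 + 19) / 2 = 17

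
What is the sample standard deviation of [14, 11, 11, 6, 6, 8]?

3.2042

Step 1: Compute the mean: 9.3333
Step 2: Sum of squared deviations from the mean: 51.3333
Step 3: Sample variance = 51.3333 / 5 = 10.2667
Step 4: Standard deviation = sqrt(10.2667) = 3.2042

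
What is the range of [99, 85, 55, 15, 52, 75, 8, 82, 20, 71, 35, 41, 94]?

91

Step 1: Identify the maximum value: max = 99
Step 2: Identify the minimum value: min = 8
Step 3: Range = max - min = 99 - 8 = 91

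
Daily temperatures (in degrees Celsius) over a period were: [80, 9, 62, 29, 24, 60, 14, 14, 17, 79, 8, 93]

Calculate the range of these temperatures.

85

Step 1: Identify the maximum value: max = 93
Step 2: Identify the minimum value: min = 8
Step 3: Range = max - min = 93 - 8 = 85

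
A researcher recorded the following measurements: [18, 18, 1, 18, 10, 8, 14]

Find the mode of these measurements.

18

Step 1: Count the frequency of each value:
  1: appears 1 time(s)
  8: appears 1 time(s)
  10: appears 1 time(s)
  14: appears 1 time(s)
  18: appears 3 time(s)
Step 2: The value 18 appears most frequently (3 times).
Step 3: Mode = 18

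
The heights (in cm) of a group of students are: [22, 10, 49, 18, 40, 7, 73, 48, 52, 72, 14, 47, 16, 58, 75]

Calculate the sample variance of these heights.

574.9238

Step 1: Compute the mean: (22 + 10 + 49 + 18 + 40 + 7 + 73 + 48 + 52 + 72 + 14 + 47 + 16 + 58 + 75) / 15 = 40.0667
Step 2: Compute squared deviations from the mean:
  (22 - 40.0667)^2 = 326.4044
  (10 - 40.0667)^2 = 904.0044
  (49 - 40.0667)^2 = 79.8044
  (18 - 40.0667)^2 = 486.9378
  (40 - 40.0667)^2 = 0.0044
  (7 - 40.0667)^2 = 1093.4044
  (73 - 40.0667)^2 = 1084.6044
  (48 - 40.0667)^2 = 62.9378
  (52 - 40.0667)^2 = 142.4044
  (72 - 40.0667)^2 = 1019.7378
  (14 - 40.0667)^2 = 679.4711
  (47 - 40.0667)^2 = 48.0711
  (16 - 40.0667)^2 = 579.2044
  (58 - 40.0667)^2 = 321.6044
  (75 - 40.0667)^2 = 1220.3378
Step 3: Sum of squared deviations = 8048.9333
Step 4: Sample variance = 8048.9333 / 14 = 574.9238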